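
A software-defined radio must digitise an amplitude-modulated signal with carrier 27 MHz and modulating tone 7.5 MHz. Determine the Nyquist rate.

AM sidebands sit at fc ± fm = 19.5 MHz and 34.5 MHz.
Highest-frequency component: 34.5 MHz.
Nyquist rate = 2 × 34.5 MHz = 69 MHz.

69 MHz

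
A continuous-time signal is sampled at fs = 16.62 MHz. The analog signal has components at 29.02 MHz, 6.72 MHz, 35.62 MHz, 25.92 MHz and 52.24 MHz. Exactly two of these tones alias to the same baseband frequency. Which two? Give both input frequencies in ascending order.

35.62 MHz, 52.24 MHz

fs/2 = 8.31 MHz.
29.02 MHz mod fs = 12.4 MHz.
12.4 MHz > fs/2 = 8.31 MHz, folds to fs − 12.4 MHz = 4.22 MHz.
6.72 MHz ≤ fs/2 = 8.31 MHz, passes unchanged.
35.62 MHz mod fs = 2.38 MHz.
2.38 MHz ≤ fs/2 = 8.31 MHz, appears at 2.38 MHz.
25.92 MHz mod fs = 9.3 MHz.
9.3 MHz > fs/2 = 8.31 MHz, folds to fs − 9.3 MHz = 7.32 MHz.
52.24 MHz mod fs = 2.38 MHz.
2.38 MHz ≤ fs/2 = 8.31 MHz, appears at 2.38 MHz.
35.62 MHz and 52.24 MHz both map to 2.38 MHz.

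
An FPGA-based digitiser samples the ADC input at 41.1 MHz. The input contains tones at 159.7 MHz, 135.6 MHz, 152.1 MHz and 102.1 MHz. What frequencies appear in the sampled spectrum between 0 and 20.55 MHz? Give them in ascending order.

fs/2 = 20.55 MHz.
159.7 MHz mod fs = 36.4 MHz.
36.4 MHz > fs/2 = 20.55 MHz, folds to fs − 36.4 MHz = 4.7 MHz.
135.6 MHz mod fs = 12.3 MHz.
12.3 MHz ≤ fs/2 = 20.55 MHz, appears at 12.3 MHz.
152.1 MHz mod fs = 28.8 MHz.
28.8 MHz > fs/2 = 20.55 MHz, folds to fs − 28.8 MHz = 12.3 MHz.
102.1 MHz mod fs = 19.9 MHz.
19.9 MHz ≤ fs/2 = 20.55 MHz, appears at 19.9 MHz.
Distinct values: {4.7 MHz, 12.3 MHz, 19.9 MHz}.

4.7 MHz, 12.3 MHz, 19.9 MHz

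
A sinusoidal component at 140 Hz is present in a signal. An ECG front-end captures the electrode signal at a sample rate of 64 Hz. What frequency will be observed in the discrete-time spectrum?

12 Hz

140 Hz mod fs = 12 Hz.
12 Hz ≤ fs/2 = 32 Hz, appears at 12 Hz.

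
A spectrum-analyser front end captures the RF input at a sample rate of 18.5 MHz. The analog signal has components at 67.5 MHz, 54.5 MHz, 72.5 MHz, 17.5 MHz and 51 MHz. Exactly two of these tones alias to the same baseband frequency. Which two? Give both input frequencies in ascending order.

fs/2 = 9.25 MHz.
67.5 MHz mod fs = 12 MHz.
12 MHz > fs/2 = 9.25 MHz, folds to fs − 12 MHz = 6.5 MHz.
54.5 MHz mod fs = 17.5 MHz.
17.5 MHz > fs/2 = 9.25 MHz, folds to fs − 17.5 MHz = 1 MHz.
72.5 MHz mod fs = 17 MHz.
17 MHz > fs/2 = 9.25 MHz, folds to fs − 17 MHz = 1.5 MHz.
17.5 MHz > fs/2 = 9.25 MHz, folds to fs − 17.5 MHz = 1 MHz.
51 MHz mod fs = 14 MHz.
14 MHz > fs/2 = 9.25 MHz, folds to fs − 14 MHz = 4.5 MHz.
17.5 MHz and 54.5 MHz both map to 1 MHz.

17.5 MHz, 54.5 MHz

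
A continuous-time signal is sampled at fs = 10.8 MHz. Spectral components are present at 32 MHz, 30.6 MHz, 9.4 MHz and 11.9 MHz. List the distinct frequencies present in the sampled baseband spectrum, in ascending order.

fs/2 = 5.4 MHz.
32 MHz mod fs = 10.4 MHz.
10.4 MHz > fs/2 = 5.4 MHz, folds to fs − 10.4 MHz = 0.4 MHz.
30.6 MHz mod fs = 9 MHz.
9 MHz > fs/2 = 5.4 MHz, folds to fs − 9 MHz = 1.8 MHz.
9.4 MHz > fs/2 = 5.4 MHz, folds to fs − 9.4 MHz = 1.4 MHz.
11.9 MHz mod fs = 1.1 MHz.
1.1 MHz ≤ fs/2 = 5.4 MHz, appears at 1.1 MHz.
Distinct values: {0.4 MHz, 1.1 MHz, 1.4 MHz, 1.8 MHz}.

0.4 MHz, 1.1 MHz, 1.4 MHz, 1.8 MHz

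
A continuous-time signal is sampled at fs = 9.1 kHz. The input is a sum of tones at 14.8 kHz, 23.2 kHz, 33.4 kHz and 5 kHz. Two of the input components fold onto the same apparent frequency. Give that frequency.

4.1 kHz

fs/2 = 4.55 kHz.
14.8 kHz mod fs = 5.7 kHz.
5.7 kHz > fs/2 = 4.55 kHz, folds to fs − 5.7 kHz = 3.4 kHz.
23.2 kHz mod fs = 5 kHz.
5 kHz > fs/2 = 4.55 kHz, folds to fs − 5 kHz = 4.1 kHz.
33.4 kHz mod fs = 6.1 kHz.
6.1 kHz > fs/2 = 4.55 kHz, folds to fs − 6.1 kHz = 3 kHz.
5 kHz > fs/2 = 4.55 kHz, folds to fs − 5 kHz = 4.1 kHz.
5 kHz and 23.2 kHz both map to 4.1 kHz.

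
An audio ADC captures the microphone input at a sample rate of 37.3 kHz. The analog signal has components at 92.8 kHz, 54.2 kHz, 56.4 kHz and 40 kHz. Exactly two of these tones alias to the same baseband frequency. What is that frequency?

18.2 kHz

fs/2 = 18.65 kHz.
92.8 kHz mod fs = 18.2 kHz.
18.2 kHz ≤ fs/2 = 18.65 kHz, appears at 18.2 kHz.
54.2 kHz mod fs = 16.9 kHz.
16.9 kHz ≤ fs/2 = 18.65 kHz, appears at 16.9 kHz.
56.4 kHz mod fs = 19.1 kHz.
19.1 kHz > fs/2 = 18.65 kHz, folds to fs − 19.1 kHz = 18.2 kHz.
40 kHz mod fs = 2.7 kHz.
2.7 kHz ≤ fs/2 = 18.65 kHz, appears at 2.7 kHz.
56.4 kHz and 92.8 kHz both map to 18.2 kHz.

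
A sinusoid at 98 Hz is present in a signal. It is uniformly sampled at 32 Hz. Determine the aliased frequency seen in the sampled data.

2 Hz

98 Hz mod fs = 2 Hz.
2 Hz ≤ fs/2 = 16 Hz, appears at 2 Hz.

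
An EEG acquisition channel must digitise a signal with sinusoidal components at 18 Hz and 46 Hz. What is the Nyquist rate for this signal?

Highest-frequency component: 46 Hz.
Nyquist rate = 2 × 46 Hz = 92 Hz.

92 Hz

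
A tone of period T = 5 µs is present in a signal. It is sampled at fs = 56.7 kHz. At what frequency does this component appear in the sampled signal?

T = 5 µs → f = 1/T = 200 kHz.
200 kHz mod fs = 29.9 kHz.
29.9 kHz > fs/2 = 28.35 kHz, folds to fs − 29.9 kHz = 26.8 kHz.

26.8 kHz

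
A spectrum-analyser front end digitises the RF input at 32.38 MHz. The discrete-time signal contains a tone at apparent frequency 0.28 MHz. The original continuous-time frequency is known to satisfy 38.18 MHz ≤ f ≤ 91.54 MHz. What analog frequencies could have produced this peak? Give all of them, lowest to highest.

64.48 MHz, 65.04 MHz

Frequencies that alias to 0.28 MHz are k·fs ± 0.28 MHz for integer k ≥ 0.
k=0: 0.28 MHz.
k=1: 32.1 MHz, 32.66 MHz.
k=2: 64.48 MHz, 65.04 MHz.
k=3: 96.86 MHz, 97.42 MHz.
Within [38.18 MHz, 91.54 MHz]: 64.48 MHz, 65.04 MHz.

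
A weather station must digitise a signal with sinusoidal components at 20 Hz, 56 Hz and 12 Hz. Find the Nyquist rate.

Highest-frequency component: 56 Hz.
Nyquist rate = 2 × 56 Hz = 112 Hz.

112 Hz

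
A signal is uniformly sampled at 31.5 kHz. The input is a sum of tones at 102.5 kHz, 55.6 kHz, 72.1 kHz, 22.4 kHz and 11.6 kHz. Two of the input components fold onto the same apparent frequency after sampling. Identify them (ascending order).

22.4 kHz, 72.1 kHz

fs/2 = 15.75 kHz.
102.5 kHz mod fs = 8 kHz.
8 kHz ≤ fs/2 = 15.75 kHz, appears at 8 kHz.
55.6 kHz mod fs = 24.1 kHz.
24.1 kHz > fs/2 = 15.75 kHz, folds to fs − 24.1 kHz = 7.4 kHz.
72.1 kHz mod fs = 9.1 kHz.
9.1 kHz ≤ fs/2 = 15.75 kHz, appears at 9.1 kHz.
22.4 kHz > fs/2 = 15.75 kHz, folds to fs − 22.4 kHz = 9.1 kHz.
11.6 kHz ≤ fs/2 = 15.75 kHz, passes unchanged.
22.4 kHz and 72.1 kHz both map to 9.1 kHz.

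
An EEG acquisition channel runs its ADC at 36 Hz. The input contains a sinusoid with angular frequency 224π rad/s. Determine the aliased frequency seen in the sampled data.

4 Hz

ω = 224π rad/s → f = ω/(2π) = 112 Hz.
112 Hz mod fs = 4 Hz.
4 Hz ≤ fs/2 = 18 Hz, appears at 4 Hz.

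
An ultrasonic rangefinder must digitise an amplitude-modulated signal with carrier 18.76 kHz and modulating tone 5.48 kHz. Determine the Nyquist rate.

AM sidebands sit at fc ± fm = 13.28 kHz and 24.24 kHz.
Highest-frequency component: 24.24 kHz.
Nyquist rate = 2 × 24.24 kHz = 48.48 kHz.

48.48 kHz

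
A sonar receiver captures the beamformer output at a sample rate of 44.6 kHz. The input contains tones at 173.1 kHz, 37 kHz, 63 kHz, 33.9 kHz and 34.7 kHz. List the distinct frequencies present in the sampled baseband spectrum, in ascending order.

fs/2 = 22.3 kHz.
173.1 kHz mod fs = 39.3 kHz.
39.3 kHz > fs/2 = 22.3 kHz, folds to fs − 39.3 kHz = 5.3 kHz.
37 kHz > fs/2 = 22.3 kHz, folds to fs − 37 kHz = 7.6 kHz.
63 kHz mod fs = 18.4 kHz.
18.4 kHz ≤ fs/2 = 22.3 kHz, appears at 18.4 kHz.
33.9 kHz > fs/2 = 22.3 kHz, folds to fs − 33.9 kHz = 10.7 kHz.
34.7 kHz > fs/2 = 22.3 kHz, folds to fs − 34.7 kHz = 9.9 kHz.
Distinct values: {5.3 kHz, 7.6 kHz, 9.9 kHz, 10.7 kHz, 18.4 kHz}.

5.3 kHz, 7.6 kHz, 9.9 kHz, 10.7 kHz, 18.4 kHz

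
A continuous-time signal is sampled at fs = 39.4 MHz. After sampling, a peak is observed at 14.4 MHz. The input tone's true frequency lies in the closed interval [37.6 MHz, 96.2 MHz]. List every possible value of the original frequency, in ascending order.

Frequencies that alias to 14.4 MHz are k·fs ± 14.4 MHz for integer k ≥ 0.
k=0: 14.4 MHz.
k=1: 25 MHz, 53.8 MHz.
k=2: 64.4 MHz, 93.2 MHz.
k=3: 103.8 MHz, 132.6 MHz.
Within [37.6 MHz, 96.2 MHz]: 53.8 MHz, 64.4 MHz, 93.2 MHz.

53.8 MHz, 64.4 MHz, 93.2 MHz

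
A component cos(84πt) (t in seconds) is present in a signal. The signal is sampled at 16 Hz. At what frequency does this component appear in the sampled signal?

6 Hz

ω = 84π rad/s → f = ω/(2π) = 42 Hz.
42 Hz mod fs = 10 Hz.
10 Hz > fs/2 = 8 Hz, folds to fs − 10 Hz = 6 Hz.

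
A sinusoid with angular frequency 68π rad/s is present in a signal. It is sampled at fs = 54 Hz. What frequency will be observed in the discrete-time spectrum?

20 Hz

ω = 68π rad/s → f = ω/(2π) = 34 Hz.
34 Hz > fs/2 = 27 Hz, folds to fs − 34 Hz = 20 Hz.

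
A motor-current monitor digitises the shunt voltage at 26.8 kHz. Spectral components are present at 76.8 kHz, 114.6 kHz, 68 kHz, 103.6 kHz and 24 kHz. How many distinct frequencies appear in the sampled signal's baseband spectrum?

fs/2 = 13.4 kHz.
76.8 kHz mod fs = 23.2 kHz.
23.2 kHz > fs/2 = 13.4 kHz, folds to fs − 23.2 kHz = 3.6 kHz.
114.6 kHz mod fs = 7.4 kHz.
7.4 kHz ≤ fs/2 = 13.4 kHz, appears at 7.4 kHz.
68 kHz mod fs = 14.4 kHz.
14.4 kHz > fs/2 = 13.4 kHz, folds to fs − 14.4 kHz = 12.4 kHz.
103.6 kHz mod fs = 23.2 kHz.
23.2 kHz > fs/2 = 13.4 kHz, folds to fs − 23.2 kHz = 3.6 kHz.
24 kHz > fs/2 = 13.4 kHz, folds to fs − 24 kHz = 2.8 kHz.
Distinct values: {2.8 kHz, 3.6 kHz, 7.4 kHz, 12.4 kHz} → 4.

4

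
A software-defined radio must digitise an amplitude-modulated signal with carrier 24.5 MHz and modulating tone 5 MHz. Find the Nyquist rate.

AM sidebands sit at fc ± fm = 19.5 MHz and 29.5 MHz.
Highest-frequency component: 29.5 MHz.
Nyquist rate = 2 × 29.5 MHz = 59 MHz.

59 MHz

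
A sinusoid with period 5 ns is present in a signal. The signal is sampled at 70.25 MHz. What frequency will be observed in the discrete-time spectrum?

10.75 MHz

T = 5 ns → f = 1/T = 200 MHz.
200 MHz mod fs = 59.5 MHz.
59.5 MHz > fs/2 = 35.125 MHz, folds to fs − 59.5 MHz = 10.75 MHz.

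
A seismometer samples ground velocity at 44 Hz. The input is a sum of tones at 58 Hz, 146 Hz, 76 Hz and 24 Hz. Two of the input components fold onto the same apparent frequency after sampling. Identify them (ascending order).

58 Hz, 146 Hz

fs/2 = 22 Hz.
58 Hz mod fs = 14 Hz.
14 Hz ≤ fs/2 = 22 Hz, appears at 14 Hz.
146 Hz mod fs = 14 Hz.
14 Hz ≤ fs/2 = 22 Hz, appears at 14 Hz.
76 Hz mod fs = 32 Hz.
32 Hz > fs/2 = 22 Hz, folds to fs − 32 Hz = 12 Hz.
24 Hz > fs/2 = 22 Hz, folds to fs − 24 Hz = 20 Hz.
58 Hz and 146 Hz both map to 14 Hz.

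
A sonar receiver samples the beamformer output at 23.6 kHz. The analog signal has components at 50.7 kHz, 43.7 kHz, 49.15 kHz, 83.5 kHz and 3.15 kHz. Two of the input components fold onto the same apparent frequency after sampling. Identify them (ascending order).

fs/2 = 11.8 kHz.
50.7 kHz mod fs = 3.5 kHz.
3.5 kHz ≤ fs/2 = 11.8 kHz, appears at 3.5 kHz.
43.7 kHz mod fs = 20.1 kHz.
20.1 kHz > fs/2 = 11.8 kHz, folds to fs − 20.1 kHz = 3.5 kHz.
49.15 kHz mod fs = 1.95 kHz.
1.95 kHz ≤ fs/2 = 11.8 kHz, appears at 1.95 kHz.
83.5 kHz mod fs = 12.7 kHz.
12.7 kHz > fs/2 = 11.8 kHz, folds to fs − 12.7 kHz = 10.9 kHz.
3.15 kHz ≤ fs/2 = 11.8 kHz, passes unchanged.
43.7 kHz and 50.7 kHz both map to 3.5 kHz.

43.7 kHz, 50.7 kHz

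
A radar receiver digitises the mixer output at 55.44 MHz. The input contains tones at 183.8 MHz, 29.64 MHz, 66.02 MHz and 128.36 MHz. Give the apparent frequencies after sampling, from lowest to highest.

fs/2 = 27.72 MHz.
183.8 MHz mod fs = 17.48 MHz.
17.48 MHz ≤ fs/2 = 27.72 MHz, appears at 17.48 MHz.
29.64 MHz > fs/2 = 27.72 MHz, folds to fs − 29.64 MHz = 25.8 MHz.
66.02 MHz mod fs = 10.58 MHz.
10.58 MHz ≤ fs/2 = 27.72 MHz, appears at 10.58 MHz.
128.36 MHz mod fs = 17.48 MHz.
17.48 MHz ≤ fs/2 = 27.72 MHz, appears at 17.48 MHz.
Distinct values: {10.58 MHz, 17.48 MHz, 25.8 MHz}.

10.58 MHz, 17.48 MHz, 25.8 MHz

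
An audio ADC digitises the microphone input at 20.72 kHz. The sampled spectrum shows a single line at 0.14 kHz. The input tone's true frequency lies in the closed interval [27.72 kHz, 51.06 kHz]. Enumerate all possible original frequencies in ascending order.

41.3 kHz, 41.58 kHz

Frequencies that alias to 0.14 kHz are k·fs ± 0.14 kHz for integer k ≥ 0.
k=0: 0.14 kHz.
k=1: 20.58 kHz, 20.86 kHz.
k=2: 41.3 kHz, 41.58 kHz.
k=3: 62.02 kHz, 62.3 kHz.
Within [27.72 kHz, 51.06 kHz]: 41.3 kHz, 41.58 kHz.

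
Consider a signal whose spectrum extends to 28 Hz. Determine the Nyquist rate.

Nyquist rate = 2 × 28 Hz = 56 Hz.

56 Hz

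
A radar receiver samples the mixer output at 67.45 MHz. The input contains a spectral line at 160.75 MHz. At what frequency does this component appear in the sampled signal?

25.85 MHz

160.75 MHz mod fs = 25.85 MHz.
25.85 MHz ≤ fs/2 = 33.725 MHz, appears at 25.85 MHz.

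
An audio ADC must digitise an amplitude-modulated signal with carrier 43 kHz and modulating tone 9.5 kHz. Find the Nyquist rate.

105 kHz

AM sidebands sit at fc ± fm = 33.5 kHz and 52.5 kHz.
Highest-frequency component: 52.5 kHz.
Nyquist rate = 2 × 52.5 kHz = 105 kHz.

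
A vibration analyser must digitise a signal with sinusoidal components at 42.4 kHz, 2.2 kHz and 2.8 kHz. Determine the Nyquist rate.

Highest-frequency component: 42.4 kHz.
Nyquist rate = 2 × 42.4 kHz = 84.8 kHz.

84.8 kHz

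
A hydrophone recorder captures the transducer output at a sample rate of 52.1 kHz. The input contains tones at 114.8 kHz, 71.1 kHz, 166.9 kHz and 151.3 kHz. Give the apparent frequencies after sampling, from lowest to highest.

fs/2 = 26.05 kHz.
114.8 kHz mod fs = 10.6 kHz.
10.6 kHz ≤ fs/2 = 26.05 kHz, appears at 10.6 kHz.
71.1 kHz mod fs = 19 kHz.
19 kHz ≤ fs/2 = 26.05 kHz, appears at 19 kHz.
166.9 kHz mod fs = 10.6 kHz.
10.6 kHz ≤ fs/2 = 26.05 kHz, appears at 10.6 kHz.
151.3 kHz mod fs = 47.1 kHz.
47.1 kHz > fs/2 = 26.05 kHz, folds to fs − 47.1 kHz = 5 kHz.
Distinct values: {5 kHz, 10.6 kHz, 19 kHz}.

5 kHz, 10.6 kHz, 19 kHz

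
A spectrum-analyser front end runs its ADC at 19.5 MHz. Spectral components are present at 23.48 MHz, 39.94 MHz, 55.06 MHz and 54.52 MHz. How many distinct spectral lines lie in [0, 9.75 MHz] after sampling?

3

fs/2 = 9.75 MHz.
23.48 MHz mod fs = 3.98 MHz.
3.98 MHz ≤ fs/2 = 9.75 MHz, appears at 3.98 MHz.
39.94 MHz mod fs = 0.94 MHz.
0.94 MHz ≤ fs/2 = 9.75 MHz, appears at 0.94 MHz.
55.06 MHz mod fs = 16.06 MHz.
16.06 MHz > fs/2 = 9.75 MHz, folds to fs − 16.06 MHz = 3.44 MHz.
54.52 MHz mod fs = 15.52 MHz.
15.52 MHz > fs/2 = 9.75 MHz, folds to fs − 15.52 MHz = 3.98 MHz.
Distinct values: {0.94 MHz, 3.44 MHz, 3.98 MHz} → 3.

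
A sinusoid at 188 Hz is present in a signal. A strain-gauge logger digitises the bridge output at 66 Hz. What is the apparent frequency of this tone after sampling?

10 Hz

188 Hz mod fs = 56 Hz.
56 Hz > fs/2 = 33 Hz, folds to fs − 56 Hz = 10 Hz.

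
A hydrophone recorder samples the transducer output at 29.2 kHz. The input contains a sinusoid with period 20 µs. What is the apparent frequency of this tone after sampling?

T = 20 µs → f = 1/T = 50 kHz.
50 kHz mod fs = 20.8 kHz.
20.8 kHz > fs/2 = 14.6 kHz, folds to fs − 20.8 kHz = 8.4 kHz.

8.4 kHz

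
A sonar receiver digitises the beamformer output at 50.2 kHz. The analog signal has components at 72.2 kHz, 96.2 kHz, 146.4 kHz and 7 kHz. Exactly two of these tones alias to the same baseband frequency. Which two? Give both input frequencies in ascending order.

96.2 kHz, 146.4 kHz

fs/2 = 25.1 kHz.
72.2 kHz mod fs = 22 kHz.
22 kHz ≤ fs/2 = 25.1 kHz, appears at 22 kHz.
96.2 kHz mod fs = 46 kHz.
46 kHz > fs/2 = 25.1 kHz, folds to fs − 46 kHz = 4.2 kHz.
146.4 kHz mod fs = 46 kHz.
46 kHz > fs/2 = 25.1 kHz, folds to fs − 46 kHz = 4.2 kHz.
7 kHz ≤ fs/2 = 25.1 kHz, passes unchanged.
96.2 kHz and 146.4 kHz both map to 4.2 kHz.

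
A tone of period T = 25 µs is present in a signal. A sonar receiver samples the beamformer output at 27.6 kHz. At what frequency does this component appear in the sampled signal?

T = 25 µs → f = 1/T = 40 kHz.
40 kHz mod fs = 12.4 kHz.
12.4 kHz ≤ fs/2 = 13.8 kHz, appears at 12.4 kHz.

12.4 kHz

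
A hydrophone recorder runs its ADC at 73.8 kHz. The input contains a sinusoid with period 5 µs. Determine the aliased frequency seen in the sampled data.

T = 5 µs → f = 1/T = 200 kHz.
200 kHz mod fs = 52.4 kHz.
52.4 kHz > fs/2 = 36.9 kHz, folds to fs − 52.4 kHz = 21.4 kHz.

21.4 kHz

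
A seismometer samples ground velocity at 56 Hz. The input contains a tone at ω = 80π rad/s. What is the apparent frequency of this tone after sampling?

ω = 80π rad/s → f = ω/(2π) = 40 Hz.
40 Hz > fs/2 = 28 Hz, folds to fs − 40 Hz = 16 Hz.

16 Hz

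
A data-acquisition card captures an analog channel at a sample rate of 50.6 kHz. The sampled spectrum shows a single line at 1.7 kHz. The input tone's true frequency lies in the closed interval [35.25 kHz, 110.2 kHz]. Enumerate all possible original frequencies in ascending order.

Frequencies that alias to 1.7 kHz are k·fs ± 1.7 kHz for integer k ≥ 0.
k=0: 1.7 kHz.
k=1: 48.9 kHz, 52.3 kHz.
k=2: 99.5 kHz, 102.9 kHz.
k=3: 150.1 kHz, 153.5 kHz.
Within [35.25 kHz, 110.2 kHz]: 48.9 kHz, 52.3 kHz, 99.5 kHz, 102.9 kHz.

48.9 kHz, 52.3 kHz, 99.5 kHz, 102.9 kHz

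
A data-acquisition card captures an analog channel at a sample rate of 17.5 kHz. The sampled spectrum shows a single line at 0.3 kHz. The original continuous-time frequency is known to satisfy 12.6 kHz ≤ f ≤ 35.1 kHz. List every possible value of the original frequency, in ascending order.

Frequencies that alias to 0.3 kHz are k·fs ± 0.3 kHz for integer k ≥ 0.
k=0: 0.3 kHz.
k=1: 17.2 kHz, 17.8 kHz.
k=2: 34.7 kHz, 35.3 kHz.
k=3: 52.2 kHz, 52.8 kHz.
Within [12.6 kHz, 35.1 kHz]: 17.2 kHz, 17.8 kHz, 34.7 kHz.

17.2 kHz, 17.8 kHz, 34.7 kHz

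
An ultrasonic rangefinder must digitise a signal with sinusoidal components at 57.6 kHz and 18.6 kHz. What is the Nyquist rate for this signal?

Highest-frequency component: 57.6 kHz.
Nyquist rate = 2 × 57.6 kHz = 115.2 kHz.

115.2 kHz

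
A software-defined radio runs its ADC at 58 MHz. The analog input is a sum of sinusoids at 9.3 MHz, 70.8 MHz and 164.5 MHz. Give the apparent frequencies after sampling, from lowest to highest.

fs/2 = 29 MHz.
9.3 MHz ≤ fs/2 = 29 MHz, passes unchanged.
70.8 MHz mod fs = 12.8 MHz.
12.8 MHz ≤ fs/2 = 29 MHz, appears at 12.8 MHz.
164.5 MHz mod fs = 48.5 MHz.
48.5 MHz > fs/2 = 29 MHz, folds to fs − 48.5 MHz = 9.5 MHz.
Distinct values: {9.3 MHz, 9.5 MHz, 12.8 MHz}.

9.3 MHz, 9.5 MHz, 12.8 MHz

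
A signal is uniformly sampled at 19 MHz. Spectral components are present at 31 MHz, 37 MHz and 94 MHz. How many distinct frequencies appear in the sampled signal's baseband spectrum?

2

fs/2 = 9.5 MHz.
31 MHz mod fs = 12 MHz.
12 MHz > fs/2 = 9.5 MHz, folds to fs − 12 MHz = 7 MHz.
37 MHz mod fs = 18 MHz.
18 MHz > fs/2 = 9.5 MHz, folds to fs − 18 MHz = 1 MHz.
94 MHz mod fs = 18 MHz.
18 MHz > fs/2 = 9.5 MHz, folds to fs − 18 MHz = 1 MHz.
Distinct values: {1 MHz, 7 MHz} → 2.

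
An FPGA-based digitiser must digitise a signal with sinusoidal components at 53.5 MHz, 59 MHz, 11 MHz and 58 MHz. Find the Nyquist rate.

118 MHz

Highest-frequency component: 59 MHz.
Nyquist rate = 2 × 59 MHz = 118 MHz.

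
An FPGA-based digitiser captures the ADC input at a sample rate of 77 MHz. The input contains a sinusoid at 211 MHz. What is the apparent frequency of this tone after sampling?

211 MHz mod fs = 57 MHz.
57 MHz > fs/2 = 38.5 MHz, folds to fs − 57 MHz = 20 MHz.

20 MHz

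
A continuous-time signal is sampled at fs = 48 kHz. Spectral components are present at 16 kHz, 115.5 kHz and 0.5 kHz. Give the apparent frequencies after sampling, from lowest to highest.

fs/2 = 24 kHz.
16 kHz ≤ fs/2 = 24 kHz, passes unchanged.
115.5 kHz mod fs = 19.5 kHz.
19.5 kHz ≤ fs/2 = 24 kHz, appears at 19.5 kHz.
0.5 kHz ≤ fs/2 = 24 kHz, passes unchanged.
Distinct values: {0.5 kHz, 16 kHz, 19.5 kHz}.

0.5 kHz, 16 kHz, 19.5 kHz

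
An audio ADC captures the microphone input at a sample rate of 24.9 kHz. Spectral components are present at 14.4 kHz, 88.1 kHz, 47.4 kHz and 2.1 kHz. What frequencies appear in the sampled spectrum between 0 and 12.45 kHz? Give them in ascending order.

2.1 kHz, 2.4 kHz, 10.5 kHz, 11.5 kHz

fs/2 = 12.45 kHz.
14.4 kHz > fs/2 = 12.45 kHz, folds to fs − 14.4 kHz = 10.5 kHz.
88.1 kHz mod fs = 13.4 kHz.
13.4 kHz > fs/2 = 12.45 kHz, folds to fs − 13.4 kHz = 11.5 kHz.
47.4 kHz mod fs = 22.5 kHz.
22.5 kHz > fs/2 = 12.45 kHz, folds to fs − 22.5 kHz = 2.4 kHz.
2.1 kHz ≤ fs/2 = 12.45 kHz, passes unchanged.
Distinct values: {2.1 kHz, 2.4 kHz, 10.5 kHz, 11.5 kHz}.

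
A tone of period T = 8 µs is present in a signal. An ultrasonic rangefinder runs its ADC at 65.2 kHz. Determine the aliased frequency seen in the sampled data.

5.4 kHz

T = 8 µs → f = 1/T = 125 kHz.
125 kHz mod fs = 59.8 kHz.
59.8 kHz > fs/2 = 32.6 kHz, folds to fs − 59.8 kHz = 5.4 kHz.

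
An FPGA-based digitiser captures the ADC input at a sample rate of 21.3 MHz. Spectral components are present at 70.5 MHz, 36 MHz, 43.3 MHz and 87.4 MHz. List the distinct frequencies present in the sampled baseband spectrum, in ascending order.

fs/2 = 10.65 MHz.
70.5 MHz mod fs = 6.6 MHz.
6.6 MHz ≤ fs/2 = 10.65 MHz, appears at 6.6 MHz.
36 MHz mod fs = 14.7 MHz.
14.7 MHz > fs/2 = 10.65 MHz, folds to fs − 14.7 MHz = 6.6 MHz.
43.3 MHz mod fs = 0.7 MHz.
0.7 MHz ≤ fs/2 = 10.65 MHz, appears at 0.7 MHz.
87.4 MHz mod fs = 2.2 MHz.
2.2 MHz ≤ fs/2 = 10.65 MHz, appears at 2.2 MHz.
Distinct values: {0.7 MHz, 2.2 MHz, 6.6 MHz}.

0.7 MHz, 2.2 MHz, 6.6 MHz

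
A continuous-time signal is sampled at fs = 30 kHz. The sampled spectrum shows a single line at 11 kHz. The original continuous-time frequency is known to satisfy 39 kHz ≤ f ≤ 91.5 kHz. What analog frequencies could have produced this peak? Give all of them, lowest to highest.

41 kHz, 49 kHz, 71 kHz, 79 kHz

Frequencies that alias to 11 kHz are k·fs ± 11 kHz for integer k ≥ 0.
k=0: 11 kHz.
k=1: 19 kHz, 41 kHz.
k=2: 49 kHz, 71 kHz.
k=3: 79 kHz, 101 kHz.
k=4: 109 kHz, 131 kHz.
Within [39 kHz, 91.5 kHz]: 41 kHz, 49 kHz, 71 kHz, 79 kHz.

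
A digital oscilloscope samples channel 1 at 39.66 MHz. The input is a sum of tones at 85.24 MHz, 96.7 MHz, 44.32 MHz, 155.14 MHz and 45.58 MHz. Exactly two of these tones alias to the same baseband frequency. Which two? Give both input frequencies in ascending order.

45.58 MHz, 85.24 MHz

fs/2 = 19.83 MHz.
85.24 MHz mod fs = 5.92 MHz.
5.92 MHz ≤ fs/2 = 19.83 MHz, appears at 5.92 MHz.
96.7 MHz mod fs = 17.38 MHz.
17.38 MHz ≤ fs/2 = 19.83 MHz, appears at 17.38 MHz.
44.32 MHz mod fs = 4.66 MHz.
4.66 MHz ≤ fs/2 = 19.83 MHz, appears at 4.66 MHz.
155.14 MHz mod fs = 36.16 MHz.
36.16 MHz > fs/2 = 19.83 MHz, folds to fs − 36.16 MHz = 3.5 MHz.
45.58 MHz mod fs = 5.92 MHz.
5.92 MHz ≤ fs/2 = 19.83 MHz, appears at 5.92 MHz.
45.58 MHz and 85.24 MHz both map to 5.92 MHz.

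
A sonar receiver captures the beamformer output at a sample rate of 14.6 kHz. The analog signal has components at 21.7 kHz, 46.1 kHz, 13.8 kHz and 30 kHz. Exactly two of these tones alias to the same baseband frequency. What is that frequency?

0.8 kHz

fs/2 = 7.3 kHz.
21.7 kHz mod fs = 7.1 kHz.
7.1 kHz ≤ fs/2 = 7.3 kHz, appears at 7.1 kHz.
46.1 kHz mod fs = 2.3 kHz.
2.3 kHz ≤ fs/2 = 7.3 kHz, appears at 2.3 kHz.
13.8 kHz > fs/2 = 7.3 kHz, folds to fs − 13.8 kHz = 0.8 kHz.
30 kHz mod fs = 0.8 kHz.
0.8 kHz ≤ fs/2 = 7.3 kHz, appears at 0.8 kHz.
13.8 kHz and 30 kHz both map to 0.8 kHz.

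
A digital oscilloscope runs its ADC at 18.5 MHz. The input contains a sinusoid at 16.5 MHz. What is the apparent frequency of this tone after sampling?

2 MHz

16.5 MHz > fs/2 = 9.25 MHz, folds to fs − 16.5 MHz = 2 MHz.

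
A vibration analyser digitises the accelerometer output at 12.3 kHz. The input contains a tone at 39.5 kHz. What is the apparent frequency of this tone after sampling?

2.6 kHz

39.5 kHz mod fs = 2.6 kHz.
2.6 kHz ≤ fs/2 = 6.15 kHz, appears at 2.6 kHz.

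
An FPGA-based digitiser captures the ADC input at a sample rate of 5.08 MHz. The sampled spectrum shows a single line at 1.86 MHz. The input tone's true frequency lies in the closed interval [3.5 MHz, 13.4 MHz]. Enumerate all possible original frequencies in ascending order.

6.94 MHz, 8.3 MHz, 12.02 MHz, 13.38 MHz

Frequencies that alias to 1.86 MHz are k·fs ± 1.86 MHz for integer k ≥ 0.
k=0: 1.86 MHz.
k=1: 3.22 MHz, 6.94 MHz.
k=2: 8.3 MHz, 12.02 MHz.
k=3: 13.38 MHz, 17.1 MHz.
k=4: 18.46 MHz, 22.18 MHz.
Within [3.5 MHz, 13.4 MHz]: 6.94 MHz, 8.3 MHz, 12.02 MHz, 13.38 MHz.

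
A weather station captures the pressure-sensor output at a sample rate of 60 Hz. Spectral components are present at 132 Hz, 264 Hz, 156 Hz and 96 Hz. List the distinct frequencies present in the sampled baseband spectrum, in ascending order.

fs/2 = 30 Hz.
132 Hz mod fs = 12 Hz.
12 Hz ≤ fs/2 = 30 Hz, appears at 12 Hz.
264 Hz mod fs = 24 Hz.
24 Hz ≤ fs/2 = 30 Hz, appears at 24 Hz.
156 Hz mod fs = 36 Hz.
36 Hz > fs/2 = 30 Hz, folds to fs − 36 Hz = 24 Hz.
96 Hz mod fs = 36 Hz.
36 Hz > fs/2 = 30 Hz, folds to fs − 36 Hz = 24 Hz.
Distinct values: {12 Hz, 24 Hz}.

12 Hz, 24 Hz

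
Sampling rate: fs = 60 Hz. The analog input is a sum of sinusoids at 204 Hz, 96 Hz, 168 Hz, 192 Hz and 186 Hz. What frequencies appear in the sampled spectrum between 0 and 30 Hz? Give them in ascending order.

6 Hz, 12 Hz, 24 Hz

fs/2 = 30 Hz.
204 Hz mod fs = 24 Hz.
24 Hz ≤ fs/2 = 30 Hz, appears at 24 Hz.
96 Hz mod fs = 36 Hz.
36 Hz > fs/2 = 30 Hz, folds to fs − 36 Hz = 24 Hz.
168 Hz mod fs = 48 Hz.
48 Hz > fs/2 = 30 Hz, folds to fs − 48 Hz = 12 Hz.
192 Hz mod fs = 12 Hz.
12 Hz ≤ fs/2 = 30 Hz, appears at 12 Hz.
186 Hz mod fs = 6 Hz.
6 Hz ≤ fs/2 = 30 Hz, appears at 6 Hz.
Distinct values: {6 Hz, 12 Hz, 24 Hz}.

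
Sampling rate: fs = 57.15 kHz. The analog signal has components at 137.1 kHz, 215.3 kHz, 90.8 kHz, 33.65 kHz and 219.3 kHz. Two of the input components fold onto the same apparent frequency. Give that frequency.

23.5 kHz

fs/2 = 28.575 kHz.
137.1 kHz mod fs = 22.8 kHz.
22.8 kHz ≤ fs/2 = 28.575 kHz, appears at 22.8 kHz.
215.3 kHz mod fs = 43.85 kHz.
43.85 kHz > fs/2 = 28.575 kHz, folds to fs − 43.85 kHz = 13.3 kHz.
90.8 kHz mod fs = 33.65 kHz.
33.65 kHz > fs/2 = 28.575 kHz, folds to fs − 33.65 kHz = 23.5 kHz.
33.65 kHz > fs/2 = 28.575 kHz, folds to fs − 33.65 kHz = 23.5 kHz.
219.3 kHz mod fs = 47.85 kHz.
47.85 kHz > fs/2 = 28.575 kHz, folds to fs − 47.85 kHz = 9.3 kHz.
33.65 kHz and 90.8 kHz both map to 23.5 kHz.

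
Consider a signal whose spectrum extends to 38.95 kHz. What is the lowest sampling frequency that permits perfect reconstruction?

77.9 kHz

Nyquist rate = 2 × 38.95 kHz = 77.9 kHz.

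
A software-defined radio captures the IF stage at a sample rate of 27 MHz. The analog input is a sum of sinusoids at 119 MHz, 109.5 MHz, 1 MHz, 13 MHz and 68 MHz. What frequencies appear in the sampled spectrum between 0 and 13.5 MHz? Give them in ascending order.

fs/2 = 13.5 MHz.
119 MHz mod fs = 11 MHz.
11 MHz ≤ fs/2 = 13.5 MHz, appears at 11 MHz.
109.5 MHz mod fs = 1.5 MHz.
1.5 MHz ≤ fs/2 = 13.5 MHz, appears at 1.5 MHz.
1 MHz ≤ fs/2 = 13.5 MHz, passes unchanged.
13 MHz ≤ fs/2 = 13.5 MHz, passes unchanged.
68 MHz mod fs = 14 MHz.
14 MHz > fs/2 = 13.5 MHz, folds to fs − 14 MHz = 13 MHz.
Distinct values: {1 MHz, 1.5 MHz, 11 MHz, 13 MHz}.

1 MHz, 1.5 MHz, 11 MHz, 13 MHz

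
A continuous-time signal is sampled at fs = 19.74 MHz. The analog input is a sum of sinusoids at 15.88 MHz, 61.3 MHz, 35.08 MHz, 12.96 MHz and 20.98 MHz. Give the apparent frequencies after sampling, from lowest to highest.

fs/2 = 9.87 MHz.
15.88 MHz > fs/2 = 9.87 MHz, folds to fs − 15.88 MHz = 3.86 MHz.
61.3 MHz mod fs = 2.08 MHz.
2.08 MHz ≤ fs/2 = 9.87 MHz, appears at 2.08 MHz.
35.08 MHz mod fs = 15.34 MHz.
15.34 MHz > fs/2 = 9.87 MHz, folds to fs − 15.34 MHz = 4.4 MHz.
12.96 MHz > fs/2 = 9.87 MHz, folds to fs − 12.96 MHz = 6.78 MHz.
20.98 MHz mod fs = 1.24 MHz.
1.24 MHz ≤ fs/2 = 9.87 MHz, appears at 1.24 MHz.
Distinct values: {1.24 MHz, 2.08 MHz, 3.86 MHz, 4.4 MHz, 6.78 MHz}.

1.24 MHz, 2.08 MHz, 3.86 MHz, 4.4 MHz, 6.78 MHz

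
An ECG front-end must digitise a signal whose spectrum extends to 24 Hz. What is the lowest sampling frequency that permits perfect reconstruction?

Nyquist rate = 2 × 24 Hz = 48 Hz.

48 Hz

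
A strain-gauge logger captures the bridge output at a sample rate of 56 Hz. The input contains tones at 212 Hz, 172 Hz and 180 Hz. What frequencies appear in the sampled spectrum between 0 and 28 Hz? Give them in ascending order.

4 Hz, 12 Hz

fs/2 = 28 Hz.
212 Hz mod fs = 44 Hz.
44 Hz > fs/2 = 28 Hz, folds to fs − 44 Hz = 12 Hz.
172 Hz mod fs = 4 Hz.
4 Hz ≤ fs/2 = 28 Hz, appears at 4 Hz.
180 Hz mod fs = 12 Hz.
12 Hz ≤ fs/2 = 28 Hz, appears at 12 Hz.
Distinct values: {4 Hz, 12 Hz}.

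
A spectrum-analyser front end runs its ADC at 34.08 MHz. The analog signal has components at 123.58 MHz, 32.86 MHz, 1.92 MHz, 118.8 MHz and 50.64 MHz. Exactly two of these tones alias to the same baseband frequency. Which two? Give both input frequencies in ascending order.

fs/2 = 17.04 MHz.
123.58 MHz mod fs = 21.34 MHz.
21.34 MHz > fs/2 = 17.04 MHz, folds to fs − 21.34 MHz = 12.74 MHz.
32.86 MHz > fs/2 = 17.04 MHz, folds to fs − 32.86 MHz = 1.22 MHz.
1.92 MHz ≤ fs/2 = 17.04 MHz, passes unchanged.
118.8 MHz mod fs = 16.56 MHz.
16.56 MHz ≤ fs/2 = 17.04 MHz, appears at 16.56 MHz.
50.64 MHz mod fs = 16.56 MHz.
16.56 MHz ≤ fs/2 = 17.04 MHz, appears at 16.56 MHz.
50.64 MHz and 118.8 MHz both map to 16.56 MHz.

50.64 MHz, 118.8 MHz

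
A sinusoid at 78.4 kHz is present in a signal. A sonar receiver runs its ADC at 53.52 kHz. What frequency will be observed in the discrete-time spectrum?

78.4 kHz mod fs = 24.88 kHz.
24.88 kHz ≤ fs/2 = 26.76 kHz, appears at 24.88 kHz.

24.88 kHz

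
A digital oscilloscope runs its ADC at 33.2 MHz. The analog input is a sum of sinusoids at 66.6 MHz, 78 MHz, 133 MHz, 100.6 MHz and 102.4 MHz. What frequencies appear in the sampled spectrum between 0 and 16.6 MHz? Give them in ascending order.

fs/2 = 16.6 MHz.
66.6 MHz mod fs = 0.2 MHz.
0.2 MHz ≤ fs/2 = 16.6 MHz, appears at 0.2 MHz.
78 MHz mod fs = 11.6 MHz.
11.6 MHz ≤ fs/2 = 16.6 MHz, appears at 11.6 MHz.
133 MHz mod fs = 0.2 MHz.
0.2 MHz ≤ fs/2 = 16.6 MHz, appears at 0.2 MHz.
100.6 MHz mod fs = 1 MHz.
1 MHz ≤ fs/2 = 16.6 MHz, appears at 1 MHz.
102.4 MHz mod fs = 2.8 MHz.
2.8 MHz ≤ fs/2 = 16.6 MHz, appears at 2.8 MHz.
Distinct values: {0.2 MHz, 1 MHz, 2.8 MHz, 11.6 MHz}.

0.2 MHz, 1 MHz, 2.8 MHz, 11.6 MHz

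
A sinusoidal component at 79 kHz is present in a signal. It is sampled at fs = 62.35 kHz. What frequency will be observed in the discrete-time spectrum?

79 kHz mod fs = 16.65 kHz.
16.65 kHz ≤ fs/2 = 31.175 kHz, appears at 16.65 kHz.

16.65 kHz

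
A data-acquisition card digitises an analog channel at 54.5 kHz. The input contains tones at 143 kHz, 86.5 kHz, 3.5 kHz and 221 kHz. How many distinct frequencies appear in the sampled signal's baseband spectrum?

4

fs/2 = 27.25 kHz.
143 kHz mod fs = 34 kHz.
34 kHz > fs/2 = 27.25 kHz, folds to fs − 34 kHz = 20.5 kHz.
86.5 kHz mod fs = 32 kHz.
32 kHz > fs/2 = 27.25 kHz, folds to fs − 32 kHz = 22.5 kHz.
3.5 kHz ≤ fs/2 = 27.25 kHz, passes unchanged.
221 kHz mod fs = 3 kHz.
3 kHz ≤ fs/2 = 27.25 kHz, appears at 3 kHz.
Distinct values: {3 kHz, 3.5 kHz, 20.5 kHz, 22.5 kHz} → 4.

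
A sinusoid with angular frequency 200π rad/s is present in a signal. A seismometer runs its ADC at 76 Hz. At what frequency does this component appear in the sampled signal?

ω = 200π rad/s → f = ω/(2π) = 100 Hz.
100 Hz mod fs = 24 Hz.
24 Hz ≤ fs/2 = 38 Hz, appears at 24 Hz.

24 Hz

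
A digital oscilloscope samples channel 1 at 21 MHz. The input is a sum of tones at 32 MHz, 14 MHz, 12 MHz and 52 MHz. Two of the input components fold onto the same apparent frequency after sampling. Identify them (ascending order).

32 MHz, 52 MHz

fs/2 = 10.5 MHz.
32 MHz mod fs = 11 MHz.
11 MHz > fs/2 = 10.5 MHz, folds to fs − 11 MHz = 10 MHz.
14 MHz > fs/2 = 10.5 MHz, folds to fs − 14 MHz = 7 MHz.
12 MHz > fs/2 = 10.5 MHz, folds to fs − 12 MHz = 9 MHz.
52 MHz mod fs = 10 MHz.
10 MHz ≤ fs/2 = 10.5 MHz, appears at 10 MHz.
32 MHz and 52 MHz both map to 10 MHz.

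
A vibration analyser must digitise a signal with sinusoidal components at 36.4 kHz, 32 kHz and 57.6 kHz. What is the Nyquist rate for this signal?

Highest-frequency component: 57.6 kHz.
Nyquist rate = 2 × 57.6 kHz = 115.2 kHz.

115.2 kHz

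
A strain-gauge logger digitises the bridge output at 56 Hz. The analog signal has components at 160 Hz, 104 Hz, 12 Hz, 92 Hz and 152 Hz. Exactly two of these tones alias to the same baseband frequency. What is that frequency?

8 Hz

fs/2 = 28 Hz.
160 Hz mod fs = 48 Hz.
48 Hz > fs/2 = 28 Hz, folds to fs − 48 Hz = 8 Hz.
104 Hz mod fs = 48 Hz.
48 Hz > fs/2 = 28 Hz, folds to fs − 48 Hz = 8 Hz.
12 Hz ≤ fs/2 = 28 Hz, passes unchanged.
92 Hz mod fs = 36 Hz.
36 Hz > fs/2 = 28 Hz, folds to fs − 36 Hz = 20 Hz.
152 Hz mod fs = 40 Hz.
40 Hz > fs/2 = 28 Hz, folds to fs − 40 Hz = 16 Hz.
104 Hz and 160 Hz both map to 8 Hz.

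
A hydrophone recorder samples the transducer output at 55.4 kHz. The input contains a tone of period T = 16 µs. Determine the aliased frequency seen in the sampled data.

7.1 kHz

T = 16 µs → f = 1/T = 62.5 kHz.
62.5 kHz mod fs = 7.1 kHz.
7.1 kHz ≤ fs/2 = 27.7 kHz, appears at 7.1 kHz.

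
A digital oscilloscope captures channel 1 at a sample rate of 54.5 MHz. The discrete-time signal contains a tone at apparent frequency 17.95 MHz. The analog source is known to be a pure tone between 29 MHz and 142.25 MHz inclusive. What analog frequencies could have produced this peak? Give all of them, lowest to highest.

36.55 MHz, 72.45 MHz, 91.05 MHz, 126.95 MHz

Frequencies that alias to 17.95 MHz are k·fs ± 17.95 MHz for integer k ≥ 0.
k=0: 17.95 MHz.
k=1: 36.55 MHz, 72.45 MHz.
k=2: 91.05 MHz, 126.95 MHz.
k=3: 145.55 MHz, 181.45 MHz.
Within [29 MHz, 142.25 MHz]: 36.55 MHz, 72.45 MHz, 91.05 MHz, 126.95 MHz.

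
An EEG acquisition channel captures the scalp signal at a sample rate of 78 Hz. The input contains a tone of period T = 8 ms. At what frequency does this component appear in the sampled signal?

31 Hz

T = 8 ms → f = 1/T = 125 Hz.
125 Hz mod fs = 47 Hz.
47 Hz > fs/2 = 39 Hz, folds to fs − 47 Hz = 31 Hz.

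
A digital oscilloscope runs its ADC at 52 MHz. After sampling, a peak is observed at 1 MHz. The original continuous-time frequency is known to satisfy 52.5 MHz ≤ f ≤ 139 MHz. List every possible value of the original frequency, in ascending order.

53 MHz, 103 MHz, 105 MHz

Frequencies that alias to 1 MHz are k·fs ± 1 MHz for integer k ≥ 0.
k=0: 1 MHz.
k=1: 51 MHz, 53 MHz.
k=2: 103 MHz, 105 MHz.
k=3: 155 MHz, 157 MHz.
Within [52.5 MHz, 139 MHz]: 53 MHz, 103 MHz, 105 MHz.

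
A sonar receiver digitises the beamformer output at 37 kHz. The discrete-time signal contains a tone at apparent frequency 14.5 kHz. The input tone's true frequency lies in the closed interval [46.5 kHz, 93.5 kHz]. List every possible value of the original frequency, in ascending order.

51.5 kHz, 59.5 kHz, 88.5 kHz

Frequencies that alias to 14.5 kHz are k·fs ± 14.5 kHz for integer k ≥ 0.
k=0: 14.5 kHz.
k=1: 22.5 kHz, 51.5 kHz.
k=2: 59.5 kHz, 88.5 kHz.
k=3: 96.5 kHz, 125.5 kHz.
Within [46.5 kHz, 93.5 kHz]: 51.5 kHz, 59.5 kHz, 88.5 kHz.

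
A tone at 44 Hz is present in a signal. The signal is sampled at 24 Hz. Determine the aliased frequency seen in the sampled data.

44 Hz mod fs = 20 Hz.
20 Hz > fs/2 = 12 Hz, folds to fs − 20 Hz = 4 Hz.

4 Hz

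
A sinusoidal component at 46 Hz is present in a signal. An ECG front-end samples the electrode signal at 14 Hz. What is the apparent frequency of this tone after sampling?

4 Hz

46 Hz mod fs = 4 Hz.
4 Hz ≤ fs/2 = 7 Hz, appears at 4 Hz.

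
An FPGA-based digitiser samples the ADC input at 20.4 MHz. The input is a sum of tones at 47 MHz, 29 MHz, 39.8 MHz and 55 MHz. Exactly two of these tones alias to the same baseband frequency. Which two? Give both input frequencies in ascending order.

fs/2 = 10.2 MHz.
47 MHz mod fs = 6.2 MHz.
6.2 MHz ≤ fs/2 = 10.2 MHz, appears at 6.2 MHz.
29 MHz mod fs = 8.6 MHz.
8.6 MHz ≤ fs/2 = 10.2 MHz, appears at 8.6 MHz.
39.8 MHz mod fs = 19.4 MHz.
19.4 MHz > fs/2 = 10.2 MHz, folds to fs − 19.4 MHz = 1 MHz.
55 MHz mod fs = 14.2 MHz.
14.2 MHz > fs/2 = 10.2 MHz, folds to fs − 14.2 MHz = 6.2 MHz.
47 MHz and 55 MHz both map to 6.2 MHz.

47 MHz, 55 MHz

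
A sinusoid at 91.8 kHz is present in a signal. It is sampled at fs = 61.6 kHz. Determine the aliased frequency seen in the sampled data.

91.8 kHz mod fs = 30.2 kHz.
30.2 kHz ≤ fs/2 = 30.8 kHz, appears at 30.2 kHz.

30.2 kHz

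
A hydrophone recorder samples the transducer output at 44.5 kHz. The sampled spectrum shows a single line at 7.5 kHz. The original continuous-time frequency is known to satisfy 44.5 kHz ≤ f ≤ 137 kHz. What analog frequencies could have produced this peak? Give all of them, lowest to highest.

Frequencies that alias to 7.5 kHz are k·fs ± 7.5 kHz for integer k ≥ 0.
k=0: 7.5 kHz.
k=1: 37 kHz, 52 kHz.
k=2: 81.5 kHz, 96.5 kHz.
k=3: 126 kHz, 141 kHz.
k=4: 170.5 kHz, 185.5 kHz.
Within [44.5 kHz, 137 kHz]: 52 kHz, 81.5 kHz, 96.5 kHz, 126 kHz.

52 kHz, 81.5 kHz, 96.5 kHz, 126 kHz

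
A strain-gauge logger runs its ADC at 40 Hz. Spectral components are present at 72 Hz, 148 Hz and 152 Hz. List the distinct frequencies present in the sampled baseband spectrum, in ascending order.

fs/2 = 20 Hz.
72 Hz mod fs = 32 Hz.
32 Hz > fs/2 = 20 Hz, folds to fs − 32 Hz = 8 Hz.
148 Hz mod fs = 28 Hz.
28 Hz > fs/2 = 20 Hz, folds to fs − 28 Hz = 12 Hz.
152 Hz mod fs = 32 Hz.
32 Hz > fs/2 = 20 Hz, folds to fs − 32 Hz = 8 Hz.
Distinct values: {8 Hz, 12 Hz}.

8 Hz, 12 Hz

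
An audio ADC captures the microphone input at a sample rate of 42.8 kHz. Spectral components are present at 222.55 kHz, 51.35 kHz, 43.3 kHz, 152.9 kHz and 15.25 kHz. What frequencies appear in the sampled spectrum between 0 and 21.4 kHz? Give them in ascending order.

fs/2 = 21.4 kHz.
222.55 kHz mod fs = 8.55 kHz.
8.55 kHz ≤ fs/2 = 21.4 kHz, appears at 8.55 kHz.
51.35 kHz mod fs = 8.55 kHz.
8.55 kHz ≤ fs/2 = 21.4 kHz, appears at 8.55 kHz.
43.3 kHz mod fs = 0.5 kHz.
0.5 kHz ≤ fs/2 = 21.4 kHz, appears at 0.5 kHz.
152.9 kHz mod fs = 24.5 kHz.
24.5 kHz > fs/2 = 21.4 kHz, folds to fs − 24.5 kHz = 18.3 kHz.
15.25 kHz ≤ fs/2 = 21.4 kHz, passes unchanged.
Distinct values: {0.5 kHz, 8.55 kHz, 15.25 kHz, 18.3 kHz}.

0.5 kHz, 8.55 kHz, 15.25 kHz, 18.3 kHz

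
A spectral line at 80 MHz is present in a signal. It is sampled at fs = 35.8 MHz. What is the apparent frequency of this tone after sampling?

8.4 MHz

80 MHz mod fs = 8.4 MHz.
8.4 MHz ≤ fs/2 = 17.9 MHz, appears at 8.4 MHz.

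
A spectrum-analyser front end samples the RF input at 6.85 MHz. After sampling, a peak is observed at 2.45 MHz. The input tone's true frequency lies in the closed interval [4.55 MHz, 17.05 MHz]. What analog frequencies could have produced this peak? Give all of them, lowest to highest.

9.3 MHz, 11.25 MHz, 16.15 MHz

Frequencies that alias to 2.45 MHz are k·fs ± 2.45 MHz for integer k ≥ 0.
k=0: 2.45 MHz.
k=1: 4.4 MHz, 9.3 MHz.
k=2: 11.25 MHz, 16.15 MHz.
k=3: 18.1 MHz, 23 MHz.
Within [4.55 MHz, 17.05 MHz]: 9.3 MHz, 11.25 MHz, 16.15 MHz.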